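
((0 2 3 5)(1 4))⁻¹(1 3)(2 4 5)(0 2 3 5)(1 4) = (0 3 1)(4 5)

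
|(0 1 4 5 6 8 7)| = 7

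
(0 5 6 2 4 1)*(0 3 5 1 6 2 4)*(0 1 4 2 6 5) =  (0 4 5 6 2 1 3)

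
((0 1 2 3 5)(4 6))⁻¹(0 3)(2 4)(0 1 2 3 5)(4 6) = (1 5)(3 6)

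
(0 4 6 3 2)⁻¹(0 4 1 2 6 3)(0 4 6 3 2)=(0 3 2 4 6 1)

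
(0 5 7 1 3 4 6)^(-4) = (0 1 6 7 4 5 3)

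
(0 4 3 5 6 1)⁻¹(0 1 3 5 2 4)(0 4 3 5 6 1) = (0 5 6 2 3 4)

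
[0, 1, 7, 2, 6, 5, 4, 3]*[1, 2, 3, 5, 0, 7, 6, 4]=[1, 2, 4, 3, 6, 7, 0, 5]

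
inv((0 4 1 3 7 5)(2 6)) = (0 5 7 3 1 4)(2 6)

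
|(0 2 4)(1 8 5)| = 3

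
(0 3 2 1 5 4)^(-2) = (0 5 2)(1 3 4)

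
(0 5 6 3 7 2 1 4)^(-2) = (0 1 7 6)(2 3 5 4)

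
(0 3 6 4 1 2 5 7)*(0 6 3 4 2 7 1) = (0 4)(1 7 6 2 5)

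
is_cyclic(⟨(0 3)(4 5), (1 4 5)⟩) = no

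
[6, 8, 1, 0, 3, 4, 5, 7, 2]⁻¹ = [3, 2, 8, 4, 5, 6, 0, 7, 1]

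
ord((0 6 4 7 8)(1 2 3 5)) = 20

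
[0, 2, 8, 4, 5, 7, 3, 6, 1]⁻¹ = [0, 8, 1, 6, 3, 4, 7, 5, 2]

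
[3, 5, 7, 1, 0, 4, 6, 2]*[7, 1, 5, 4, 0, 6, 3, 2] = [4, 6, 2, 1, 7, 0, 3, 5]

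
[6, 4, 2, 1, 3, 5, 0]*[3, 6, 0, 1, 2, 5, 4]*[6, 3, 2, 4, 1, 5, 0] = [1, 2, 6, 0, 3, 5, 4]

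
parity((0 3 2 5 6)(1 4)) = odd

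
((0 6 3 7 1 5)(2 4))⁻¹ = (0 5 1 7 3 6)(2 4)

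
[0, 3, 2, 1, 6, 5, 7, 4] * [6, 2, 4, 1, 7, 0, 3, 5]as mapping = [0→6, 1→1, 2→4, 3→2, 4→3, 5→0, 6→5, 7→7]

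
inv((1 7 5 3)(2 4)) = (1 3 5 7)(2 4)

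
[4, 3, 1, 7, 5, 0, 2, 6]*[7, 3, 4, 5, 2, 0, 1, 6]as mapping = [0→2, 1→5, 2→3, 3→6, 4→0, 5→7, 6→4, 7→1]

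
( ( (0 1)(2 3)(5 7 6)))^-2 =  (5 7 6)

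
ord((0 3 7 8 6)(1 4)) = 10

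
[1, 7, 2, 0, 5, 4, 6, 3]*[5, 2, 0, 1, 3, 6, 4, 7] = [2, 7, 0, 5, 6, 3, 4, 1]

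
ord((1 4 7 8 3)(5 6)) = 10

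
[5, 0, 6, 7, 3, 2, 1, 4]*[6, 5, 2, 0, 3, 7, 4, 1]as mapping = [0→7, 1→6, 2→4, 3→1, 4→0, 5→2, 6→5, 7→3]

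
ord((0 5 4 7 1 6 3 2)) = 8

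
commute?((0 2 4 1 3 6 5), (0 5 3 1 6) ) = no:(0 2 4 1 3 6 5) * (0 5 3 1 6) = (0 2 4 6 3), (0 5 3 1 6) * (0 2 4 1 3 6 5) = (1 5 6 2 4) 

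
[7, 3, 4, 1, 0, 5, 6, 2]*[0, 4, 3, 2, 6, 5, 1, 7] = [7, 2, 6, 4, 0, 5, 1, 3]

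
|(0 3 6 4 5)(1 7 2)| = 15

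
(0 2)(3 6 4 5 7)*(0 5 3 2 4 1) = (0 4 3 6 1)(2 5 7)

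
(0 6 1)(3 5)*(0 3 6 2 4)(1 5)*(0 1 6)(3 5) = (0 2 4 1 5)(3 6)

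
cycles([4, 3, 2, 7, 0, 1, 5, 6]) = (0 4)(1 3 7 6 5)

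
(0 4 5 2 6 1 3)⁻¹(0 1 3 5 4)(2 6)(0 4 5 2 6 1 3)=(0 2 5 4 3)(1 6)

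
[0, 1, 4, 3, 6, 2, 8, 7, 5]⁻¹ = [0, 1, 5, 3, 2, 8, 4, 7, 6]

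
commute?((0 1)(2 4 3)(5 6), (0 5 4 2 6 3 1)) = no:(0 1)(2 4 3)(5 6) * (0 5 4 2 6 3 1) = (1 5 3 6 4), (0 5 4 2 6 3 1) * (0 1)(2 4 3)(5 6) = (0 6 2 5 3)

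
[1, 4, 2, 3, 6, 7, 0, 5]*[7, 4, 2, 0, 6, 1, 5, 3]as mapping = [0→4, 1→6, 2→2, 3→0, 4→5, 5→3, 6→7, 7→1]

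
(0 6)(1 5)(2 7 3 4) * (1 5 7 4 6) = (0 1 7 3 6)(2 4)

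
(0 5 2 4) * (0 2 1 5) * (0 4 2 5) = (0 4 5 1)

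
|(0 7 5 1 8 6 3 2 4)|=9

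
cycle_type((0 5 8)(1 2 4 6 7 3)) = 3.6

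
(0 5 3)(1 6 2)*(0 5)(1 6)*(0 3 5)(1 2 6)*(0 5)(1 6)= (0 3 5)(1 2 6)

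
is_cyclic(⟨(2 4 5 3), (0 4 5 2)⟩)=no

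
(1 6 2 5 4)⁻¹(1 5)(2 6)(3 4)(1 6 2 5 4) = (1 3)(2 5)(4 6)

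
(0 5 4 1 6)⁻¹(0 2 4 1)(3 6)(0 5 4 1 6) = (0 3)(1 6 5 2)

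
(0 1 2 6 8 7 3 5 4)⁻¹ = (0 4 5 3 7 8 6 2 1)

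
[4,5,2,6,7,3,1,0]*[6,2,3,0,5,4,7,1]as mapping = [0→5,1→4,2→3,3→7,4→1,5→0,6→2,7→6]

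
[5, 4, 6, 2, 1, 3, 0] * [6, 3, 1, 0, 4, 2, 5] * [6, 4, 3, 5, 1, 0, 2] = [3, 1, 0, 4, 5, 6, 2]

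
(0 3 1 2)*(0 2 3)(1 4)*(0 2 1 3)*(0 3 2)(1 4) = (1 3)(2 4)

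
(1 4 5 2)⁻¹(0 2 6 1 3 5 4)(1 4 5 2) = (0 1 6 4 3 2 5)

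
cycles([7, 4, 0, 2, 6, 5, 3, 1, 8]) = (0 7 1 4 6 3 2)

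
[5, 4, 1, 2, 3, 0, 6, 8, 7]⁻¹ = [5, 2, 3, 4, 1, 0, 6, 8, 7]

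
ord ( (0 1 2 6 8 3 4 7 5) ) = 9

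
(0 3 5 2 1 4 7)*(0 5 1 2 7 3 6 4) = (0 6 4 3 1)(5 7)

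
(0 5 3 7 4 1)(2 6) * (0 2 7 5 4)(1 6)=(0 4 6 7)(1 2)(3 5)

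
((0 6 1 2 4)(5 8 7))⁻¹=(0 4 2 1 6)(5 7 8)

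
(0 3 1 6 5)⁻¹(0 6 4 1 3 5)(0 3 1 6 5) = (0 3 5 4 6 1)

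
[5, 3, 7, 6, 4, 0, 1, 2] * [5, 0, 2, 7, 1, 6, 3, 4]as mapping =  [0→6, 1→7, 2→4, 3→3, 4→1, 5→5, 6→0, 7→2]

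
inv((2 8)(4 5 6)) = (2 8)(4 6 5)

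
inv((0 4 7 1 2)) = (0 2 1 7 4)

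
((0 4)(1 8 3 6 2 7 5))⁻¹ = (0 4)(1 5 7 2 6 3 8)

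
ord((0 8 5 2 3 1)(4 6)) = 6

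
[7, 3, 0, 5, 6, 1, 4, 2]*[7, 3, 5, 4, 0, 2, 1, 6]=[6, 4, 7, 2, 1, 3, 0, 5]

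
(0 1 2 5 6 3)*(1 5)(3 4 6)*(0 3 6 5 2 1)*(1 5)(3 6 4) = (0 2)(1 5 4)(3 6)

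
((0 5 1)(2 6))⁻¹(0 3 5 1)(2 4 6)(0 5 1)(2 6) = (0 5 3 1)(2 6 4)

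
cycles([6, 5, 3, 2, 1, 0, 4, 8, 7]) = (0 6 4 1 5)(2 3)(7 8)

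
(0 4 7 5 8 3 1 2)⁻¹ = (0 2 1 3 8 5 7 4)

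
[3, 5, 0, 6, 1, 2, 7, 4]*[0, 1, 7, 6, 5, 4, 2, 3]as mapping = [0→6, 1→4, 2→0, 3→2, 4→1, 5→7, 6→3, 7→5]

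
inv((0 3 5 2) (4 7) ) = (0 2 5 3) (4 7) 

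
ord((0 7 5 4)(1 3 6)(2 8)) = 12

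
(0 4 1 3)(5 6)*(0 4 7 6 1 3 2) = (0 7 6 5 1 2)(3 4)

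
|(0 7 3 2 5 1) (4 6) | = 6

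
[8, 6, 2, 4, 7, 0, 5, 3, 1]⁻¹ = [5, 8, 2, 7, 3, 6, 1, 4, 0]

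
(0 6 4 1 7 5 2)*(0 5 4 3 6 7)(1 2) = (0 7 4 2 5 1)(3 6)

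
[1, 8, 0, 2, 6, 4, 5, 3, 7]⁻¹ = [2, 0, 3, 7, 5, 6, 4, 8, 1]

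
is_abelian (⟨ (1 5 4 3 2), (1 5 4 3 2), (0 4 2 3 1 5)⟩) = no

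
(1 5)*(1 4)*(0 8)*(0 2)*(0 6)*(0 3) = (0 8 2 6 3)(1 5 4)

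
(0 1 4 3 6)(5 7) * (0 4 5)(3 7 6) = (0 1 5 6 4 7)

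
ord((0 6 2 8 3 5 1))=7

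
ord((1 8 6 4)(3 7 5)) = 12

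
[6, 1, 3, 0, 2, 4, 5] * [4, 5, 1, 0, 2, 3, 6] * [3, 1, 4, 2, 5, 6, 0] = [0, 6, 3, 5, 1, 4, 2]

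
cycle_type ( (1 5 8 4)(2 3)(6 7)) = 2^2.4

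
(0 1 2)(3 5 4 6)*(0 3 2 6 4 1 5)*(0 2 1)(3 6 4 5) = (0 3 2 6 1 4 5)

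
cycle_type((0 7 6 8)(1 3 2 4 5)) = 4.5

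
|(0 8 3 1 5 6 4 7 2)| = 9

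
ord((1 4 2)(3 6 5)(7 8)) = 6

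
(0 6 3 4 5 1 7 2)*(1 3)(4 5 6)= (0 4 6 1 7 2)(3 5)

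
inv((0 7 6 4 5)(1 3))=(0 5 4 6 7)(1 3)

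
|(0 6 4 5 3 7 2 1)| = 8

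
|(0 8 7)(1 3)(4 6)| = 6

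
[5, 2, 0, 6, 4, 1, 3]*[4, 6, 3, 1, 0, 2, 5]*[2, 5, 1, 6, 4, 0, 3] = [1, 6, 4, 0, 2, 3, 5]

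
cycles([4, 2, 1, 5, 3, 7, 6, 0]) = (0 4 3 5 7)(1 2)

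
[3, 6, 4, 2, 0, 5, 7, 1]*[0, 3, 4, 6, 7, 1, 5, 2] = [6, 5, 7, 4, 0, 1, 2, 3]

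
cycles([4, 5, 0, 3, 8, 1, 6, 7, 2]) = (0 4 8 2)(1 5)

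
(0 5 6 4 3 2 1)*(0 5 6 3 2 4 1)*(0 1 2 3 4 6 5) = (0 5 4 3 6 2 1)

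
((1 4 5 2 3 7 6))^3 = (1 2 6 5 7 4 3)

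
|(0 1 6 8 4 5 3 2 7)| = 9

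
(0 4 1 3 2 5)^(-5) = (0 4 1 3 2 5)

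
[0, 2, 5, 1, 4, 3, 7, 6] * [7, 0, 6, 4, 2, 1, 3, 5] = [7, 6, 1, 0, 2, 4, 5, 3]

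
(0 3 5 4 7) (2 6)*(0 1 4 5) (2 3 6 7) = (0 6 3) (1 4 2 7) 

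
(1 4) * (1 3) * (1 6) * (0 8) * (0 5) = (0 8 5)(1 4 3 6)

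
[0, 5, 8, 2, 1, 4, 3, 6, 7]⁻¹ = [0, 4, 3, 6, 5, 1, 7, 8, 2]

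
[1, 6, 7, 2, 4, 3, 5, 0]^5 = [2, 7, 5, 6, 4, 1, 0, 3]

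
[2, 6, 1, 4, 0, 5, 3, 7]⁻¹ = [4, 2, 0, 6, 3, 5, 1, 7]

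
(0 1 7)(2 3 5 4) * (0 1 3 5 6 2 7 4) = (0 3 6 2 5)(1 4 7)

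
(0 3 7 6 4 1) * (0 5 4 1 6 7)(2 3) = (0 2 3)(1 5 4 6)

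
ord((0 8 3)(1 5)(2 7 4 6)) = 12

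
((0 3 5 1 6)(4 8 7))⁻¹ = (0 6 1 5 3)(4 7 8)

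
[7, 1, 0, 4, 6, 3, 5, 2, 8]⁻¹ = [2, 1, 7, 5, 3, 6, 4, 0, 8]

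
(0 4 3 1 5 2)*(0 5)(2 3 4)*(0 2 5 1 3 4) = (0 5 4)(1 2)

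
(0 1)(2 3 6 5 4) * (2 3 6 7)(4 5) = (0 1)(2 6 4 3 7)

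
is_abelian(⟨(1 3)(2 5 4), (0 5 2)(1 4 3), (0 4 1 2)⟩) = no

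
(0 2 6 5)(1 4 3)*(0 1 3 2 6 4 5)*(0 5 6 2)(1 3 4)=(0 2 1 6 5 3 4)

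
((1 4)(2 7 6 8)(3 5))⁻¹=(1 4)(2 8 6 7)(3 5)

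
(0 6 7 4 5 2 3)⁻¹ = (0 3 2 5 4 7 6)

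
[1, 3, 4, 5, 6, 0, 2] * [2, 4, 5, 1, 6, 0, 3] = [4, 1, 6, 0, 3, 2, 5]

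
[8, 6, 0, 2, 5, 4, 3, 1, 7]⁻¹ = [2, 7, 3, 6, 5, 4, 1, 8, 0]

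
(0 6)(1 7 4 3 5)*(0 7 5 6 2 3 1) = (0 2 3 6 7 4 1 5)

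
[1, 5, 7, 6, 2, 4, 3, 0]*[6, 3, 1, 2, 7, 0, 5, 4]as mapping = [0→3, 1→0, 2→4, 3→5, 4→1, 5→7, 6→2, 7→6]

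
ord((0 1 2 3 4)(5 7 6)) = 15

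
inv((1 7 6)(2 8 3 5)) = (1 6 7)(2 5 3 8)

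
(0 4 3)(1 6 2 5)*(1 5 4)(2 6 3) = (0 1 3)(2 4)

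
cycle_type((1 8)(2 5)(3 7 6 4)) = 2^2.4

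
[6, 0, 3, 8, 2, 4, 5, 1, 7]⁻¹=[1, 7, 4, 2, 5, 6, 0, 8, 3]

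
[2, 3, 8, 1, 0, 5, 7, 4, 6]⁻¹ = [4, 3, 0, 1, 7, 5, 8, 6, 2]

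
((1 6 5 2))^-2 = (1 5)(2 6)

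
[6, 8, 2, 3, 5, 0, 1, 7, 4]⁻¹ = [5, 6, 2, 3, 8, 4, 0, 7, 1]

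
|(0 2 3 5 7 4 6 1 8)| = 9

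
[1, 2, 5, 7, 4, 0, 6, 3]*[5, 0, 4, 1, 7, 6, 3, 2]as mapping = [0→0, 1→4, 2→6, 3→2, 4→7, 5→5, 6→3, 7→1]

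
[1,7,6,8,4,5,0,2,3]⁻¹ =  [6,0,7,8,4,5,2,1,3]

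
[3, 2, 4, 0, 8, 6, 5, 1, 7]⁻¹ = [3, 7, 1, 0, 2, 6, 5, 8, 4]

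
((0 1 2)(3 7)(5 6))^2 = (0 2 1)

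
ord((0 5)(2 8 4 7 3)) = 10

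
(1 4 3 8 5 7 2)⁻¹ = (1 2 7 5 8 3 4)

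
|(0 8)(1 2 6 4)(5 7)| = 4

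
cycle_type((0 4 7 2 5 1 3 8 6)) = 9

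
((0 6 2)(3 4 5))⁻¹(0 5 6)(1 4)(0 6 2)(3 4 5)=(1 5)(2 6 3)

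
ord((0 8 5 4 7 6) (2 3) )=6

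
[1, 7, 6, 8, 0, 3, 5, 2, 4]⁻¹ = [4, 0, 7, 5, 8, 6, 2, 1, 3]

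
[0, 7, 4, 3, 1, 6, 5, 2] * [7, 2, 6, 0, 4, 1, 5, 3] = [7, 3, 4, 0, 2, 5, 1, 6]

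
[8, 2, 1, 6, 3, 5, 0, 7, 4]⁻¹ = [6, 2, 1, 4, 8, 5, 3, 7, 0]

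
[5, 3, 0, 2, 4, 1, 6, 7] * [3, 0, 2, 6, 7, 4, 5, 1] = [4, 6, 3, 2, 7, 0, 5, 1]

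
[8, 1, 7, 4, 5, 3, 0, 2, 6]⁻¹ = [6, 1, 7, 5, 3, 4, 8, 2, 0]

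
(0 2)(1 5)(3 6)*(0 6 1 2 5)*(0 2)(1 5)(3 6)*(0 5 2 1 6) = (0 6)(2 3)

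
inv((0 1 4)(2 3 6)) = (0 4 1)(2 6 3)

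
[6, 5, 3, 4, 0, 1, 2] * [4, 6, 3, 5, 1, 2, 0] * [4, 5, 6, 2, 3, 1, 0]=[4, 6, 1, 5, 3, 0, 2]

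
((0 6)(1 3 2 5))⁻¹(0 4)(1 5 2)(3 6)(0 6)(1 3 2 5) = (0 2)(1 5 3)(4 6)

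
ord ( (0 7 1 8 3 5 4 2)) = 8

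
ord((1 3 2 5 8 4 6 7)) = 8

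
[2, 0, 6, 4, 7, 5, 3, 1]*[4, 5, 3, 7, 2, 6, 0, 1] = [3, 4, 0, 2, 1, 6, 7, 5]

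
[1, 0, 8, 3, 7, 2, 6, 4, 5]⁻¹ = [1, 0, 5, 3, 7, 8, 6, 4, 2]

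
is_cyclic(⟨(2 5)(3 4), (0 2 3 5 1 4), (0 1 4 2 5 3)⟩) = no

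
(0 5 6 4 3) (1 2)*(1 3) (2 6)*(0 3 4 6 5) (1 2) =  (1 5) (2 4) 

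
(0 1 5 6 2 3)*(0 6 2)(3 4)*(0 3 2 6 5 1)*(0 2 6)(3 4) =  (0 2 3 5)(4 6)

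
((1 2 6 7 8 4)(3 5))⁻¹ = (1 4 8 7 6 2)(3 5)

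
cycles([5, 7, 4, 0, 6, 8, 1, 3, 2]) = (0 5 8 2 4 6 1 7 3)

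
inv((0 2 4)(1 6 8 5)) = (0 4 2)(1 5 8 6)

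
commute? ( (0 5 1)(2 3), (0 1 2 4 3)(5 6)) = no: (0 5 1)(2 3) * (0 1 2 4 3)(5 6) = (0 6 5 2)(3 4), (0 1 2 4 3)(5 6) * (0 5 1)(2 3) = (1 3 5 6)(2 4)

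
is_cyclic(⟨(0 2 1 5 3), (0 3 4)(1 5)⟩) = no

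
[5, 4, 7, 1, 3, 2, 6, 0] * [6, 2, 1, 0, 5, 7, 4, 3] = [7, 5, 3, 2, 0, 1, 4, 6]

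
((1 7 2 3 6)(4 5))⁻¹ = (1 6 3 2 7)(4 5)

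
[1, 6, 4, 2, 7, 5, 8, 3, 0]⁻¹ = [8, 0, 3, 7, 2, 5, 1, 4, 6]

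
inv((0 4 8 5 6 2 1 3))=(0 3 1 2 6 5 8 4)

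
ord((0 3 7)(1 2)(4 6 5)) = 6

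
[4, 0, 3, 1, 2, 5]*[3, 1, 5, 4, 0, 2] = [0, 3, 4, 1, 5, 2]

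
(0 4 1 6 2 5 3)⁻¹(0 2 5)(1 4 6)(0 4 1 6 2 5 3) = (1 2 6)(3 4 5)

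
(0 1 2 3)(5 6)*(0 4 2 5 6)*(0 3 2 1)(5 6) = (1 6 5 3 4)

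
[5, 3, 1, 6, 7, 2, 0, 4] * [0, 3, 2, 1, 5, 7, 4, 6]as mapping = [0→7, 1→1, 2→3, 3→4, 4→6, 5→2, 6→0, 7→5]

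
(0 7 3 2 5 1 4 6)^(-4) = (0 5)(1 7)(2 6)(3 4)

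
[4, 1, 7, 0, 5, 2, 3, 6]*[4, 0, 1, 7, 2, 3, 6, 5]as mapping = [0→2, 1→0, 2→5, 3→4, 4→3, 5→1, 6→7, 7→6]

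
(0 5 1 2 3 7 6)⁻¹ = (0 6 7 3 2 1 5)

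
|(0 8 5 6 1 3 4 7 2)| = 9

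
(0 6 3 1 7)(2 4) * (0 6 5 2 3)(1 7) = (0 5 2 4 3 7 6)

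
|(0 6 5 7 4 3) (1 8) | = 6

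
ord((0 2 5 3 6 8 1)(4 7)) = 14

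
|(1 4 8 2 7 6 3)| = 7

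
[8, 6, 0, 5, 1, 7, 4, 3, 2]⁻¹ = [2, 4, 8, 7, 6, 3, 1, 5, 0]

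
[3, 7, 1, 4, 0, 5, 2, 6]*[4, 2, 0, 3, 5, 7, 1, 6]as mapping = [0→3, 1→6, 2→2, 3→5, 4→4, 5→7, 6→0, 7→1]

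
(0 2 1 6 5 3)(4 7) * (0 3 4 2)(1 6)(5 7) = (2 6 7)(4 5)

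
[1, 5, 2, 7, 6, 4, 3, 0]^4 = [6, 3, 2, 5, 0, 7, 1, 4]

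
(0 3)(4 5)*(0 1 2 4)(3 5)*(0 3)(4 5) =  (0 4)(1 2 5 3)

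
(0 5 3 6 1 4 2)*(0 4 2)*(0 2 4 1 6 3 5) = (1 4 2)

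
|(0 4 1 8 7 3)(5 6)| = 6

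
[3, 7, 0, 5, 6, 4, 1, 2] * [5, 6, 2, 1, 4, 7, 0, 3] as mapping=[0→1, 1→3, 2→5, 3→7, 4→0, 5→4, 6→6, 7→2] 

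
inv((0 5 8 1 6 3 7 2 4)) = (0 4 2 7 3 6 1 8 5)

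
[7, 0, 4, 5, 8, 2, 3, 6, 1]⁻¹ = [1, 8, 5, 6, 2, 3, 7, 0, 4]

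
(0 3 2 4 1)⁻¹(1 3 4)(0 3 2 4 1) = (0 2 1)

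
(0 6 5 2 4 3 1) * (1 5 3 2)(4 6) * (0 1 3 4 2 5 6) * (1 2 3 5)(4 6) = (0 3 4 1 2)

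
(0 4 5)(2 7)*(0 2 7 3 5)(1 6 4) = (0 1 6 4)(2 3 5)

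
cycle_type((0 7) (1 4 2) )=2.3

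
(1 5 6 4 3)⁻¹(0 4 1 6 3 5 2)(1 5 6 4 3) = (0 3 5 4 1 6 2)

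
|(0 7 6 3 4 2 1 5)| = 8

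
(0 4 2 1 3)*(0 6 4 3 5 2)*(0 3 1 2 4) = (0 1 5 4 3 6)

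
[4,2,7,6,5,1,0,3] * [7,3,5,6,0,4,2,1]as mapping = [0→0,1→5,2→1,3→2,4→4,5→3,6→7,7→6]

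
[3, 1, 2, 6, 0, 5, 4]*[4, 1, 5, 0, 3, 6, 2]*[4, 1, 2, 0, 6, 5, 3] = [4, 1, 5, 2, 6, 3, 0]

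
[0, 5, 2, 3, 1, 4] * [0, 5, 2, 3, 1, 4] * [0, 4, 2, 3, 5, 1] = [0, 5, 2, 3, 1, 4] 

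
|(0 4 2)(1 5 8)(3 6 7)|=3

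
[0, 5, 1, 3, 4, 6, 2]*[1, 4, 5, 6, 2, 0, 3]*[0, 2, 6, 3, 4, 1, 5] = [2, 0, 4, 5, 6, 3, 1]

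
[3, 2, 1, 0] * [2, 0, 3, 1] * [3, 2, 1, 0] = [2, 0, 3, 1]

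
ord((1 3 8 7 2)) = 5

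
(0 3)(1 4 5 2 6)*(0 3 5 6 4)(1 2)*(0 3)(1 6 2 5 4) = (0 4 2 1 3)(5 6)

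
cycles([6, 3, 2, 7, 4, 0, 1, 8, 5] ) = (0 6 1 3 7 8 5) 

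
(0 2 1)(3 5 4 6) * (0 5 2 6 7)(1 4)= (0 6 3 2 4 7)(1 5)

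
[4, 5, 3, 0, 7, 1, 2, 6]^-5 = [4, 5, 3, 0, 7, 1, 2, 6]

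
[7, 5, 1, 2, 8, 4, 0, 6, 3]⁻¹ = [6, 2, 3, 8, 5, 1, 7, 0, 4]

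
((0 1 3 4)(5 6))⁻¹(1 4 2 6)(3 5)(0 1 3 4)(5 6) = (0 2 5 3)(4 6)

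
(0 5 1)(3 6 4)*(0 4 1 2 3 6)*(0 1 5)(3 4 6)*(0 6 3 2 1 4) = (0 6 5 1 3 4 2)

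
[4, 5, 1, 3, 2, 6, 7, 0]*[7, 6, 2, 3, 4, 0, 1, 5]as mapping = [0→4, 1→0, 2→6, 3→3, 4→2, 5→1, 6→5, 7→7]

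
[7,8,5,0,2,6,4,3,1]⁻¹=[3,8,4,7,6,2,5,0,1]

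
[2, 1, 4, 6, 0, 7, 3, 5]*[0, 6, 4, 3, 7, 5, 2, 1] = [4, 6, 7, 2, 0, 1, 3, 5]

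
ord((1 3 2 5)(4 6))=4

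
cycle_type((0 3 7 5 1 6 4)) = 7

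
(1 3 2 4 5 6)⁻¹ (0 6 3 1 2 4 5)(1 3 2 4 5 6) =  (0 1 2 3 4 5 6)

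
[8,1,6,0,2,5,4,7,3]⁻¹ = [3,1,4,8,6,5,2,7,0]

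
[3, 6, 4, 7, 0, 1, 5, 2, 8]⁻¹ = [4, 5, 7, 0, 2, 6, 1, 3, 8]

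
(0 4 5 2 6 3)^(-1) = (0 3 6 2 5 4)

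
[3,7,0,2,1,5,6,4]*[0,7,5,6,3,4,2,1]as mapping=[0→6,1→1,2→0,3→5,4→7,5→4,6→2,7→3]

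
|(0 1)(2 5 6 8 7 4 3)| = 14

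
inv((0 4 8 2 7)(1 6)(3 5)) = (0 7 2 8 4)(1 6)(3 5)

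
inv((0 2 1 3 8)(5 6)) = (0 8 3 1 2)(5 6)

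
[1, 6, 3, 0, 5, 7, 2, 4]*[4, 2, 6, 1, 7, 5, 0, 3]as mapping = [0→2, 1→0, 2→1, 3→4, 4→5, 5→3, 6→6, 7→7]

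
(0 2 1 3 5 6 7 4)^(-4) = (0 5)(1 7)(2 6)(3 4)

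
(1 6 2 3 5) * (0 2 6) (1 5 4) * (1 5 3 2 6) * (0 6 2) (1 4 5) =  (0 2) (1 6 4) (3 5) 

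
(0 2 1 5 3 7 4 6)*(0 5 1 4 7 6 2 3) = (0 3 6 5)(2 4)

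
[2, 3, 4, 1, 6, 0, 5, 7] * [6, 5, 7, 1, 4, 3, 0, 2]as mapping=[0→7, 1→1, 2→4, 3→5, 4→0, 5→6, 6→3, 7→2]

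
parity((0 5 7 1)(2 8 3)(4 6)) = even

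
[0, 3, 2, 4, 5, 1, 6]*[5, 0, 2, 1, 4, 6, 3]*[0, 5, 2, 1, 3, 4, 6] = [4, 5, 2, 3, 6, 0, 1]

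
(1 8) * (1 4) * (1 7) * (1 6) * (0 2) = (0 2)(1 8 4 7 6)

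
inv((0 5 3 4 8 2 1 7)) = (0 7 1 2 8 4 3 5)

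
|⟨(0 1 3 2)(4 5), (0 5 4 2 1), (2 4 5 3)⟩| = 720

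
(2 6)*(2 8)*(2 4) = (2 6 8 4) 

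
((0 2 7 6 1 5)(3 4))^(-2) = (0 1 7)(2 5 6)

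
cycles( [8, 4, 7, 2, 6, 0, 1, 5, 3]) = (0 8 3 2 7 5)(1 4 6)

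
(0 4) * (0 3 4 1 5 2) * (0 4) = (0 1 5 2 4 3)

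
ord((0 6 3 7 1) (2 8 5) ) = 15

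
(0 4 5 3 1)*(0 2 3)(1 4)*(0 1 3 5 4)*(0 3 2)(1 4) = (0 2 5 4 1)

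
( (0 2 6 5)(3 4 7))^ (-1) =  (0 5 6 2)(3 7 4)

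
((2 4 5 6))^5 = (2 4 5 6)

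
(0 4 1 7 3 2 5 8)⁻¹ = (0 8 5 2 3 7 1 4)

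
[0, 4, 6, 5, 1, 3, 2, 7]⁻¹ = [0, 4, 6, 5, 1, 3, 2, 7]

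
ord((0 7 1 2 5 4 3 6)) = 8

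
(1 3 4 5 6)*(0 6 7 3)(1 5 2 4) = (0 6 5 7 3 1)(2 4)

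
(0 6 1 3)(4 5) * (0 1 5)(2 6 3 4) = (0 3 1 4)(2 6 5)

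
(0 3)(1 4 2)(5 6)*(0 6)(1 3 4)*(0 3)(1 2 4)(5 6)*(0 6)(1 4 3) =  (0 4 3 5 1 2 6)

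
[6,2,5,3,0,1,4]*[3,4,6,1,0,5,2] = [2,6,5,1,3,4,0]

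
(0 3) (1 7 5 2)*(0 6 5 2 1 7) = (0 3 6 5 1) (2 7) 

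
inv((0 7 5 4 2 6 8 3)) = (0 3 8 6 2 4 5 7)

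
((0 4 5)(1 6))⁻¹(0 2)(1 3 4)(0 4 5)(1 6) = (2 4)(3 5 6)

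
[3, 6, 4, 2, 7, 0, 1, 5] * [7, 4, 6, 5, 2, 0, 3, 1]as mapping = [0→5, 1→3, 2→2, 3→6, 4→1, 5→7, 6→4, 7→0]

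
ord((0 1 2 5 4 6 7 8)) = 8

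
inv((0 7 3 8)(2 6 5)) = (0 8 3 7)(2 5 6)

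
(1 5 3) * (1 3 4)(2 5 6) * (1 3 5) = (1 6 2)(3 5 4)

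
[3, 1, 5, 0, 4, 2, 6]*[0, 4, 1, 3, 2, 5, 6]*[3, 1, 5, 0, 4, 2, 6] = [0, 4, 2, 3, 5, 1, 6]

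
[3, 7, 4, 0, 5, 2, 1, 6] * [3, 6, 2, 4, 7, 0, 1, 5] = [4, 5, 7, 3, 0, 2, 6, 1]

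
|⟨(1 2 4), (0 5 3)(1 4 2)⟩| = 9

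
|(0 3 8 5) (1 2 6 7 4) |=20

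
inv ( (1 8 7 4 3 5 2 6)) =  (1 6 2 5 3 4 7 8)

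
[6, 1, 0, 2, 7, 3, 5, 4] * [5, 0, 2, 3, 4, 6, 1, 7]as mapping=[0→1, 1→0, 2→5, 3→2, 4→7, 5→3, 6→6, 7→4]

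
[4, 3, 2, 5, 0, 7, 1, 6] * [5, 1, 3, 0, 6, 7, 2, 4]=[6, 0, 3, 7, 5, 4, 1, 2]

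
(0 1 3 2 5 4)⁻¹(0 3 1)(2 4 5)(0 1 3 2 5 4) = (0 4 5)(1 2 3)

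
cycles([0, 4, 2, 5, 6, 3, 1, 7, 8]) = (1 4 6) (3 5) 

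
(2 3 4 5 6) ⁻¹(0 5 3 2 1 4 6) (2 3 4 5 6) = (0 6 4 3 1 5 2) 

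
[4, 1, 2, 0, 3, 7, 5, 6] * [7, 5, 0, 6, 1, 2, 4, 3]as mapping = [0→1, 1→5, 2→0, 3→7, 4→6, 5→3, 6→2, 7→4]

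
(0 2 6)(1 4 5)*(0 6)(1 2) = (0 1 4 5 2)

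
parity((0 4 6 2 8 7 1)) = even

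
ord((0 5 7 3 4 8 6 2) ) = 8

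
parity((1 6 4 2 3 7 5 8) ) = odd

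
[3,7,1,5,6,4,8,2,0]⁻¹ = [8,2,7,0,5,3,4,1,6]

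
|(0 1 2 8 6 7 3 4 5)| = 9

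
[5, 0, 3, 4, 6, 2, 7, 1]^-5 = [3, 2, 6, 7, 1, 4, 0, 5]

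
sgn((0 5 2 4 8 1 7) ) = 1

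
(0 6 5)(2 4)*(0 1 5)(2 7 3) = (0 6)(1 5)(2 4 7 3)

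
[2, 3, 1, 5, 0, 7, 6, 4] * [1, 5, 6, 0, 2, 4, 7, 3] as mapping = [0→6, 1→0, 2→5, 3→4, 4→1, 5→3, 6→7, 7→2] 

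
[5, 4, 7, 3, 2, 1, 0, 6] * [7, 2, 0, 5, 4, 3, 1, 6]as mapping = [0→3, 1→4, 2→6, 3→5, 4→0, 5→2, 6→7, 7→1]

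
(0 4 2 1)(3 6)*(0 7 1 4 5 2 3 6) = (0 5 2 4 3)(1 7)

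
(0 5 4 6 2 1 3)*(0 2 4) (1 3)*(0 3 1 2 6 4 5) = (1 2) (3 6 5) 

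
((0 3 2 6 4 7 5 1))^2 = (0 2 4 5)(1 3 6 7)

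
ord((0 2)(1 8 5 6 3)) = 10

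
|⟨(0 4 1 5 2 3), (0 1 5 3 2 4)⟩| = 120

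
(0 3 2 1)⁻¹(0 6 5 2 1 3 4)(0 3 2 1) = (0 2 4 3 6 5 1)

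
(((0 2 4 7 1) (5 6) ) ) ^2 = (0 4 1 2 7) 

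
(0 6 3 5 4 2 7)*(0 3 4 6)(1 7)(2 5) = (1 7 3 2)(4 5 6)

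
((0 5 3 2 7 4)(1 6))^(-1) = (0 4 7 2 3 5)(1 6)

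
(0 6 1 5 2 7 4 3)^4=(0 2)(1 4)(3 5)(6 7)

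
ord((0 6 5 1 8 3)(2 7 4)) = 6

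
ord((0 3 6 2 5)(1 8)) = 10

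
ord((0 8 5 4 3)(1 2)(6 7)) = 10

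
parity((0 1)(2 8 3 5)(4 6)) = odd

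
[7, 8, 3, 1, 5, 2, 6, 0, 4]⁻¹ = [7, 3, 5, 2, 8, 4, 6, 0, 1]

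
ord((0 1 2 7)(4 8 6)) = 12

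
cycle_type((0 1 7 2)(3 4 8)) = 3.4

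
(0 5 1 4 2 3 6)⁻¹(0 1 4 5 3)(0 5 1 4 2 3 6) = (1 6 5 4 2)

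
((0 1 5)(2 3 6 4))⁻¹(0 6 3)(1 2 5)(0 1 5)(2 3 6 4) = (0 5 3)(1 4 6)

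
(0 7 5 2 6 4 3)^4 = (0 6 7 4 5 3 2)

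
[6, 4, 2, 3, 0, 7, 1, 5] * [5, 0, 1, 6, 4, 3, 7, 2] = [7, 4, 1, 6, 5, 2, 0, 3]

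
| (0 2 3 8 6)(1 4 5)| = 15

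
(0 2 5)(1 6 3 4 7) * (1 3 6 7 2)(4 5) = (0 1 7 3 5)(2 4)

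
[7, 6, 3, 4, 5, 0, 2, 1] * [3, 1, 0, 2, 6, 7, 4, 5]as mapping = [0→5, 1→4, 2→2, 3→6, 4→7, 5→3, 6→0, 7→1]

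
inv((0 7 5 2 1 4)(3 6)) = (0 4 1 2 5 7)(3 6)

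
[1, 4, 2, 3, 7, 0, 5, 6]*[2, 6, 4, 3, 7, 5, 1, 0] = [6, 7, 4, 3, 0, 2, 5, 1]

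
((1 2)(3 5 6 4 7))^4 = (3 7 4 6 5)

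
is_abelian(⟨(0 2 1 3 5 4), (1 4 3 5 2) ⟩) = no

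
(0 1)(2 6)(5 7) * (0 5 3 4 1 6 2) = (0 6)(1 5 7 3 4)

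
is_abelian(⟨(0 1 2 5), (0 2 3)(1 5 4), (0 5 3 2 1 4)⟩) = no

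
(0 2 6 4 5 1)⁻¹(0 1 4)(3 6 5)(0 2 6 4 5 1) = (0 5 2)(1 3 4)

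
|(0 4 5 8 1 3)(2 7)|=6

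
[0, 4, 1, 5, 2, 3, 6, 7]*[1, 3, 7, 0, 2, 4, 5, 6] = [1, 2, 3, 4, 7, 0, 5, 6] 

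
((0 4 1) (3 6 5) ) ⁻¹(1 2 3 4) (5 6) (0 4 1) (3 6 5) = (0 2 6 1) (3 5) 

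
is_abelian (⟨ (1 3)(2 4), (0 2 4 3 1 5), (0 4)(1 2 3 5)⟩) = no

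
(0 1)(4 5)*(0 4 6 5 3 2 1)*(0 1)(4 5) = (0 1 5 6 4 3 2)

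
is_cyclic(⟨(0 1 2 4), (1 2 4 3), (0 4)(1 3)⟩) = no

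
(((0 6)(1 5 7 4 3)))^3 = (0 6)(1 4 5 3 7)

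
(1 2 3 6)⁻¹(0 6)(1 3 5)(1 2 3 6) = (0 1)(2 6 5)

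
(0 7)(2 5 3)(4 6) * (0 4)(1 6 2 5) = (0 7 4 2 1 6)(3 5)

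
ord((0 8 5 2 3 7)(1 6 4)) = 6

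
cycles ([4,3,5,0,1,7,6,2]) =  (0 4 1 3)(2 5 7)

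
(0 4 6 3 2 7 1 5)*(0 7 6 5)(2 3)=(0 4 5 7 1)(2 6)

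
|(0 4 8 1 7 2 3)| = 7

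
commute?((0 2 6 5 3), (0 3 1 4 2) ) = no:(0 2 6 5 3) * (0 3 1 4 2) = (1 4 2 6 5), (0 3 1 4 2) * (0 2 6 5 3) = (1 4 6 5 3) 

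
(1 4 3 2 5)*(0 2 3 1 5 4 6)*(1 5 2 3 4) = (0 3 4 5 2 1 6)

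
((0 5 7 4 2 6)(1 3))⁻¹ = (0 6 2 4 7 5)(1 3)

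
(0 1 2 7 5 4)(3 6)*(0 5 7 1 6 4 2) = (0 6 3 4 5 2 1)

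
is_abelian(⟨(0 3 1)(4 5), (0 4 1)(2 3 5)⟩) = no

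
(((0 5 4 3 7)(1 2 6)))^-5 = (1 2 6)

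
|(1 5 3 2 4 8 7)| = 7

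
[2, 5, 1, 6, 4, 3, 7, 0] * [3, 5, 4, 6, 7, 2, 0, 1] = [4, 2, 5, 0, 7, 6, 1, 3]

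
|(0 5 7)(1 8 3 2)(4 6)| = 12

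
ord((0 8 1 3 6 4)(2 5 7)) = 6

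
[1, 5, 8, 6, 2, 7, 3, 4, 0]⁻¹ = [8, 0, 4, 6, 7, 1, 3, 5, 2]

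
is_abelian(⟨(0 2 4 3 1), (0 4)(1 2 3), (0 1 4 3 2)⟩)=no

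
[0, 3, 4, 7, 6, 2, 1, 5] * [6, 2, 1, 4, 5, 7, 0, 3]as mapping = [0→6, 1→4, 2→5, 3→3, 4→0, 5→1, 6→2, 7→7]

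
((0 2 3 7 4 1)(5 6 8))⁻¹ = (0 1 4 7 3 2)(5 8 6)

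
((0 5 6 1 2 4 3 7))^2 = (0 6 2 3)(1 4 7 5)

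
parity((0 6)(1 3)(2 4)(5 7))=even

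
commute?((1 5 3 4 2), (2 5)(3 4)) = no:(1 5 3 4 2) * (2 5)(3 4) = (1 2)(4 5), (2 5)(3 4) * (1 5 3 4 2) = (1 5)(2 3)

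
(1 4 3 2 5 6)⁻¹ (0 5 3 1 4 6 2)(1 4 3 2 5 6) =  (0 6 2 4 3 1 5)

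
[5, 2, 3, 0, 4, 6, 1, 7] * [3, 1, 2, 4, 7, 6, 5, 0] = [6, 2, 4, 3, 7, 5, 1, 0]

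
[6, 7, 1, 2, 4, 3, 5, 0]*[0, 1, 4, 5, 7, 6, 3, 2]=[3, 2, 1, 4, 7, 5, 6, 0]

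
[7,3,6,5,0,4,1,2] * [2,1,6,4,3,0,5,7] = [7,4,5,0,2,3,1,6]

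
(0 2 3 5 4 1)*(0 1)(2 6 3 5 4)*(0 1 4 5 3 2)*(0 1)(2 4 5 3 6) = (0 2 6 4)(1 5)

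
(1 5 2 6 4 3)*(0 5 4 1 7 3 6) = (0 5 2)(1 4 6)(3 7)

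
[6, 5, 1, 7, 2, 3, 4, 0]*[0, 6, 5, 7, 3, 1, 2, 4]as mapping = [0→2, 1→1, 2→6, 3→4, 4→5, 5→7, 6→3, 7→0]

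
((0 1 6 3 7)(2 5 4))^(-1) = (0 7 3 6 1)(2 4 5)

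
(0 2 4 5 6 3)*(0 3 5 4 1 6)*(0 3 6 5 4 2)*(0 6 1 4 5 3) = (0 6 5)(1 3)(2 4)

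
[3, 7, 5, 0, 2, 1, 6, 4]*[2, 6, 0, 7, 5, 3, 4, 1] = [7, 1, 3, 2, 0, 6, 4, 5]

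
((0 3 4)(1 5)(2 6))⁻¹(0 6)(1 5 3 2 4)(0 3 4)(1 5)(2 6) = (0 5 1 4 6)(2 3)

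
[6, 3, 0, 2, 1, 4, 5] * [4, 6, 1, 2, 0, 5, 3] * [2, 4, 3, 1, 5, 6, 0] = [1, 3, 5, 4, 0, 2, 6]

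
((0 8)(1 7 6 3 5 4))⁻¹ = (0 8)(1 4 5 3 6 7)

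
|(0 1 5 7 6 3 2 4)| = 8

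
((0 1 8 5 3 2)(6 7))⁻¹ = (0 2 3 5 8 1)(6 7)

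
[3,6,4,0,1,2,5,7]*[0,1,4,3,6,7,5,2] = [3,5,6,0,1,4,7,2]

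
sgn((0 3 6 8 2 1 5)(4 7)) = -1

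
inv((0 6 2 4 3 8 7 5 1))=(0 1 5 7 8 3 4 2 6)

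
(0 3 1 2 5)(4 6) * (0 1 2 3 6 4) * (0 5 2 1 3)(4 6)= (0 4 6 5 3 1)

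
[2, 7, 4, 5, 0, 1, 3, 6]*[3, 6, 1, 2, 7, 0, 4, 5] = [1, 5, 7, 0, 3, 6, 2, 4]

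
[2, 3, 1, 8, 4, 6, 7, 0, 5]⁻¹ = [7, 2, 0, 1, 4, 8, 5, 6, 3]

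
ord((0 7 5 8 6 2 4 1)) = 8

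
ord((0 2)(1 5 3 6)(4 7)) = 4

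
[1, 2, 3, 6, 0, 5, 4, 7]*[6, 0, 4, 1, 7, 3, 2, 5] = [0, 4, 1, 2, 6, 3, 7, 5]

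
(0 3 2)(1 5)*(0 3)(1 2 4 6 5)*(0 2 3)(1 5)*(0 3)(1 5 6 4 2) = (0 1 6 5)(2 3)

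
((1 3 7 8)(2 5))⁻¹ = (1 8 7 3)(2 5)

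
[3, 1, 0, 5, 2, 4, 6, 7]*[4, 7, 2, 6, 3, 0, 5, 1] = [6, 7, 4, 0, 2, 3, 5, 1]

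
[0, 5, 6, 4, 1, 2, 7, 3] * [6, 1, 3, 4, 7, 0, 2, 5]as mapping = [0→6, 1→0, 2→2, 3→7, 4→1, 5→3, 6→5, 7→4]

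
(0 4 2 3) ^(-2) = (0 2) (3 4) 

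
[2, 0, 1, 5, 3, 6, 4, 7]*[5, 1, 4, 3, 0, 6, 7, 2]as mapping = [0→4, 1→5, 2→1, 3→6, 4→3, 5→7, 6→0, 7→2]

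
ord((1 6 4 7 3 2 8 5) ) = 8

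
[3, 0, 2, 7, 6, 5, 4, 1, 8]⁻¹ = [1, 7, 2, 0, 6, 5, 4, 3, 8]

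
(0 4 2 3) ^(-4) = () 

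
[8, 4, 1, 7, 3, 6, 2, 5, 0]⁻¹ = [8, 2, 6, 4, 1, 7, 5, 3, 0]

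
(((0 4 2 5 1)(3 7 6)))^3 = (0 5 4 1 2)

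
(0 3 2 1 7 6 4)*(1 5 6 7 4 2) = (0 3 1 4)(2 5 6)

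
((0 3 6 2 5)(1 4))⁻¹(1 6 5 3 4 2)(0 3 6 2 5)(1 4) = (0 6 1 5 4 2)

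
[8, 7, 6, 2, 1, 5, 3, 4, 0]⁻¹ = [8, 4, 3, 6, 7, 5, 2, 1, 0]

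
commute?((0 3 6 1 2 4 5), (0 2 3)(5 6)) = no:(0 3 6 1 2 4 5) * (0 2 3)(5 6) = (1 3 5 2 4 6), (0 2 3)(5 6) * (0 3 6 1 2 4 5) = (0 4 5 1 2 6)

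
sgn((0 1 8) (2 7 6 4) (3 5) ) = 1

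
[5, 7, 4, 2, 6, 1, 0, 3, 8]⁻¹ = [6, 5, 3, 7, 2, 0, 4, 1, 8]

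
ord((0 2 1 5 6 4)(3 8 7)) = 6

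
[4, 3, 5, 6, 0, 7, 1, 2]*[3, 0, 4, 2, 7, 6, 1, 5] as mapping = [0→7, 1→2, 2→6, 3→1, 4→3, 5→5, 6→0, 7→4] 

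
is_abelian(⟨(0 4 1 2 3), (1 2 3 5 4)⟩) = no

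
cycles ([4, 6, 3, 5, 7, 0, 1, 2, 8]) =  (0 4 7 2 3 5)(1 6)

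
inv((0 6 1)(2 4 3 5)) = (0 1 6)(2 5 3 4)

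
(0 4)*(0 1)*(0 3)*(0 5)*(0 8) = (0 4 1 3 5 8)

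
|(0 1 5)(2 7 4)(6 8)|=6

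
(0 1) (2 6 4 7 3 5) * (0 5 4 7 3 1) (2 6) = (1 5 6 7) (3 4) 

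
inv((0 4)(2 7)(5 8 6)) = (0 4)(2 7)(5 6 8)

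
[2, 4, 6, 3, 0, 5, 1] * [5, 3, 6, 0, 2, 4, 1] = [6, 2, 1, 0, 5, 4, 3]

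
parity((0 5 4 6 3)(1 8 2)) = even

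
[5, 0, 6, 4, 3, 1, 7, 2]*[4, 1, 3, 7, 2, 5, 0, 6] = [5, 4, 0, 2, 7, 1, 6, 3]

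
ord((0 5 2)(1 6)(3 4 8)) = 6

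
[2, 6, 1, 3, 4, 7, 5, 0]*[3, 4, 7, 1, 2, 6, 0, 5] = [7, 0, 4, 1, 2, 5, 6, 3]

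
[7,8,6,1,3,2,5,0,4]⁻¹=[7,3,5,4,8,6,2,0,1]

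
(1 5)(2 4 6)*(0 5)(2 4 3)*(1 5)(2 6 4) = (0 1)(2 3 6)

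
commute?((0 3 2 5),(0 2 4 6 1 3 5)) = no:(0 3 2 5)*(0 2 4 6 1 3 5) = (0 5 2)(1 3 4 6),(0 2 4 6 1 3 5)*(0 3 2 5) = (0 5 3)(1 2 4 6)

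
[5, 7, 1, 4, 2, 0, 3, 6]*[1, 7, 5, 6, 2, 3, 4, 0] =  [3, 0, 7, 2, 5, 1, 6, 4]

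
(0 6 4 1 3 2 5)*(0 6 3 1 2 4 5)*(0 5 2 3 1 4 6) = (0 1 4 3 6 2 5)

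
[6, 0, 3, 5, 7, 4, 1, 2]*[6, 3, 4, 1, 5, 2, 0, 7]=[0, 6, 1, 2, 7, 5, 3, 4]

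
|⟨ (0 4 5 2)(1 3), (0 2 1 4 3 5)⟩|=720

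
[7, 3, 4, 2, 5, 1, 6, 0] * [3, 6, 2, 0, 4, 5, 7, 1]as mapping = [0→1, 1→0, 2→4, 3→2, 4→5, 5→6, 6→7, 7→3]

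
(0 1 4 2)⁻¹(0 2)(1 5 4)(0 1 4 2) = (0 1)(2 4 5)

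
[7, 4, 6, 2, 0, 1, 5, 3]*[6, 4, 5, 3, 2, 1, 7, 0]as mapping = [0→0, 1→2, 2→7, 3→5, 4→6, 5→4, 6→1, 7→3]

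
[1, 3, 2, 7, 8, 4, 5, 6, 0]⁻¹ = [8, 0, 2, 1, 5, 6, 7, 3, 4]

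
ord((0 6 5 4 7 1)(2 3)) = 6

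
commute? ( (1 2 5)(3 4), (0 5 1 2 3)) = no: (1 2 5)(3 4)*(0 5 1 2 3) = (0 5 2 1 3 4), (0 5 1 2 3)*(1 2 5)(3 4) = (0 1 5 2 4 3)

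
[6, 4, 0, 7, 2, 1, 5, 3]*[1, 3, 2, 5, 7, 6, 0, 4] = [0, 7, 1, 4, 2, 3, 6, 5]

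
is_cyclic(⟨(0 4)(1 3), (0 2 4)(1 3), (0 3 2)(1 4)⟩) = no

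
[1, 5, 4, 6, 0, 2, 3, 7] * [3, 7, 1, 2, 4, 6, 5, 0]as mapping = [0→7, 1→6, 2→4, 3→5, 4→3, 5→1, 6→2, 7→0]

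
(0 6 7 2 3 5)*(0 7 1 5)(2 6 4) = (0 4 2 3)(1 5 7 6)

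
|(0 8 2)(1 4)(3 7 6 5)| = 12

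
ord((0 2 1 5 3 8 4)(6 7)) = 14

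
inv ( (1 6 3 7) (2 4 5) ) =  (1 7 3 6) (2 5 4) 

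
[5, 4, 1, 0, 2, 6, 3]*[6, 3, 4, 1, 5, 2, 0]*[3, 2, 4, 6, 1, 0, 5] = [4, 0, 6, 5, 1, 3, 2]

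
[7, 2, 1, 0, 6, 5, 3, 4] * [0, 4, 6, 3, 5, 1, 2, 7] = [7, 6, 4, 0, 2, 1, 3, 5]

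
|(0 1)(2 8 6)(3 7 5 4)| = 12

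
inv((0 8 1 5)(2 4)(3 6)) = (0 5 1 8)(2 4)(3 6)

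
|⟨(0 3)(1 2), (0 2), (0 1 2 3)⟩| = 8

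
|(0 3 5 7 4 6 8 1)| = 8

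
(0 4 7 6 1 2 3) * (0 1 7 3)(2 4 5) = (0 5 2)(1 4 3)(6 7)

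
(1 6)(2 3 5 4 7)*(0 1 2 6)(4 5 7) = (0 1)(2 3 7 6)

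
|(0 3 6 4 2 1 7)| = 7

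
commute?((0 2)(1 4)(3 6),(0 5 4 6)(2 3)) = no:(0 2)(1 4)(3 6)*(0 5 4 6)(2 3) = (0 3)(1 6 2 5 4),(0 5 4 6)(2 3)*(0 2)(1 4)(3 6) = (0 5 1 4 3)(2 6)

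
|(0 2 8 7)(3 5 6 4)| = 4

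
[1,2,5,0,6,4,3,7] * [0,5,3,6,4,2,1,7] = [5,3,2,0,1,4,6,7]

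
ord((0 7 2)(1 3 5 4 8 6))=6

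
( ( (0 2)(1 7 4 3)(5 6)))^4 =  ()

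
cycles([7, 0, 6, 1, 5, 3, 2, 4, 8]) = (0 7 4 5 3 1)(2 6)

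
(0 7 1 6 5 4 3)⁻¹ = (0 3 4 5 6 1 7)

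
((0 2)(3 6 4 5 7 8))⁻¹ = (0 2)(3 8 7 5 4 6)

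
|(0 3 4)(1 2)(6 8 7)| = 6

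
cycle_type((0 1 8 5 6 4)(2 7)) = 2.6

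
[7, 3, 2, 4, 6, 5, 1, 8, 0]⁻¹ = [8, 6, 2, 1, 3, 5, 4, 0, 7]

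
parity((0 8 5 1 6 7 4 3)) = odd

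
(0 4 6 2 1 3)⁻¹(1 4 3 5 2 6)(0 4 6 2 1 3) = (0 5 1 2 3 6)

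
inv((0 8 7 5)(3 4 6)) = (0 5 7 8)(3 6 4)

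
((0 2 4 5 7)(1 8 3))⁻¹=(0 7 5 4 2)(1 3 8)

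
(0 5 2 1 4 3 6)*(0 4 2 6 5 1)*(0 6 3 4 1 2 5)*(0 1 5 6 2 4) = (0 4)(1 6 5 3)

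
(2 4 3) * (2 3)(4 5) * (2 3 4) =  (2 5)(3 4)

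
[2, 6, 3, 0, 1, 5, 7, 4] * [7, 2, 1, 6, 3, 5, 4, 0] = [1, 4, 6, 7, 2, 5, 0, 3] 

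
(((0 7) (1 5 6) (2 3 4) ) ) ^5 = (0 7) (1 6 5) (2 4 3) 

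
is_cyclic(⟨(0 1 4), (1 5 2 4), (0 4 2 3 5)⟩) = no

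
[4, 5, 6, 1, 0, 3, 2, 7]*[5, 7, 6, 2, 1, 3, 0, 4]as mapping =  [0→1, 1→3, 2→0, 3→7, 4→5, 5→2, 6→6, 7→4]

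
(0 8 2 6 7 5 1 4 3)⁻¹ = (0 3 4 1 5 7 6 2 8)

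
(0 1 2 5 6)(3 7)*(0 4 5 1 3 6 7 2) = (0 3 2 1)(4 5 7 6)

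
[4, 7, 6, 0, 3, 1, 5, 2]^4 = [4, 5, 7, 0, 3, 6, 2, 1]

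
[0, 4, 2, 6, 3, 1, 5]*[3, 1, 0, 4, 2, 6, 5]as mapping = [0→3, 1→2, 2→0, 3→5, 4→4, 5→1, 6→6]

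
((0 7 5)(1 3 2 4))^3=(1 4 2 3)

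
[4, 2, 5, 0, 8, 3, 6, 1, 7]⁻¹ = [3, 7, 1, 5, 0, 2, 6, 8, 4]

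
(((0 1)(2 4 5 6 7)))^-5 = (0 1)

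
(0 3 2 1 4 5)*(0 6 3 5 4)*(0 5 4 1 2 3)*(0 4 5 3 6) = (0 5)(1 3 6 4)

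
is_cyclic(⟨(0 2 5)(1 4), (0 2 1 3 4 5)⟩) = no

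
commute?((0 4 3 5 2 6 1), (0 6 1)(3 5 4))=no:(0 4 3 5 2 6 1) * (0 6 1)(3 5 4)=(0 3 4 5 2 1 6), (0 6 1)(3 5 4) * (0 4 3 5 2 6 1)=(0 1 4 5 3 2 6)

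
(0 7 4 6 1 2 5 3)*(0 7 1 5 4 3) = (0 1 2 4 6 5)(3 7)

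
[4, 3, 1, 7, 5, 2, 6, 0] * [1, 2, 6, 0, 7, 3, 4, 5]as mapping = [0→7, 1→0, 2→2, 3→5, 4→3, 5→6, 6→4, 7→1]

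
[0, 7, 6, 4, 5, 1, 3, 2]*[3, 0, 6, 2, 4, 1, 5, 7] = [3, 7, 5, 4, 1, 0, 2, 6]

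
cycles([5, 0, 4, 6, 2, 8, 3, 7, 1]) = (0 5 8 1)(2 4)(3 6)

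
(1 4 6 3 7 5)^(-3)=(1 3)(4 7)(5 6)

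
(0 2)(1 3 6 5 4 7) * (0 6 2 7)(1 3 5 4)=(0 7 3 2 6 4)(1 5)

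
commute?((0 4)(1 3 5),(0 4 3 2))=no:(0 4)(1 3 5)*(0 4 3 2)=(0 3 5 1 2),(0 4 3 2)*(0 4)(1 3 5)=(1 3 2 4 5)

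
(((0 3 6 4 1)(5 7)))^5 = (5 7)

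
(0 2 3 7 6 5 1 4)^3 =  (0 7 1 2 6 4 3 5)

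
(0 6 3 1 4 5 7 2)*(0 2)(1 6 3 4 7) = (0 3 6 4 5 1 7)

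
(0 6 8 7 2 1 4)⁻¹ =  (0 4 1 2 7 8 6)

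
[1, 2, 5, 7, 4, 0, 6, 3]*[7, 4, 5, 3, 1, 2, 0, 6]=[4, 5, 2, 6, 1, 7, 0, 3]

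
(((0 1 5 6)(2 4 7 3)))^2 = (0 5)(1 6)(2 7)(3 4)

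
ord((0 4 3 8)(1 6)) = 4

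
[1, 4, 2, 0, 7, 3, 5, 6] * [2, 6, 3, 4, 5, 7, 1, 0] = [6, 5, 3, 2, 0, 4, 7, 1]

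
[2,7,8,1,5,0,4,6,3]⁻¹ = [5,3,0,8,6,4,7,1,2]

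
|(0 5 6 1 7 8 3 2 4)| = 9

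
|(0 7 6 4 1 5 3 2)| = 8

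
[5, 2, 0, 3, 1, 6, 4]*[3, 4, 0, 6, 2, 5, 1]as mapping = [0→5, 1→0, 2→3, 3→6, 4→4, 5→1, 6→2]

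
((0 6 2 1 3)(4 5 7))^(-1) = (0 3 1 2 6)(4 7 5)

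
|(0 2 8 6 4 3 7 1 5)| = 9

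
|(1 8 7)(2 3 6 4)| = 12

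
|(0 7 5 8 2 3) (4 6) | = 6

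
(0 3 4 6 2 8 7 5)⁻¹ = (0 5 7 8 2 6 4 3)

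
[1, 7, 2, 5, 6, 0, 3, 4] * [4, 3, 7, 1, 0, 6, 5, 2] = [3, 2, 7, 6, 5, 4, 1, 0]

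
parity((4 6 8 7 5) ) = even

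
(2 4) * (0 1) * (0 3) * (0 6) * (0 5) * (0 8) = (0 1 3 6 5 8)(2 4)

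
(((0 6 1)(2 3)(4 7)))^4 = (0 6 1)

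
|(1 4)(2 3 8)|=6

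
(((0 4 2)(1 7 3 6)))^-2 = (0 4 2)(1 3)(6 7)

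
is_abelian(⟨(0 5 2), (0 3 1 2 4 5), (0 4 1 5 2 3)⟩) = no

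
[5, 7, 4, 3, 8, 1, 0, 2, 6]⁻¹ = [6, 5, 7, 3, 2, 0, 8, 1, 4]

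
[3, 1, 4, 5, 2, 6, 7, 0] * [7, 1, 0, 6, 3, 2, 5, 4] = [6, 1, 3, 2, 0, 5, 4, 7]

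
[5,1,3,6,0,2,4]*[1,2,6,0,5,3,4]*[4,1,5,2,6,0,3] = [2,5,4,6,1,3,0]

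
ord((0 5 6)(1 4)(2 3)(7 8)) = 6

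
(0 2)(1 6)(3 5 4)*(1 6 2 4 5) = (0 4 3 1 2)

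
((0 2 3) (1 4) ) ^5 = (0 3 2) (1 4) 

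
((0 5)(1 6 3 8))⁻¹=(0 5)(1 8 3 6)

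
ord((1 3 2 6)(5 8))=4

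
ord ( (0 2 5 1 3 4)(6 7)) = 6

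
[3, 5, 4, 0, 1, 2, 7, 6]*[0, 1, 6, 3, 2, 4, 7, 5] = [3, 4, 2, 0, 1, 6, 5, 7]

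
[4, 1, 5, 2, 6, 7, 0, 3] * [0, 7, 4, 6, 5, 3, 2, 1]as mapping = [0→5, 1→7, 2→3, 3→4, 4→2, 5→1, 6→0, 7→6]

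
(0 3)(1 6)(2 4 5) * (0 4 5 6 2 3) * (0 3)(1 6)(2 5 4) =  (0 3 2 4 1 5)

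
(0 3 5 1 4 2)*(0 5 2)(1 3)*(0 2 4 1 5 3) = (0 5)(2 3 4)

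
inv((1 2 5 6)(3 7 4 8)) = (1 6 5 2)(3 8 4 7)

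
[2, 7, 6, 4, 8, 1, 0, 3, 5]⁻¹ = [6, 5, 0, 7, 3, 8, 2, 1, 4]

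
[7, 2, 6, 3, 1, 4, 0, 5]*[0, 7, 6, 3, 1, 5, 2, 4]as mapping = [0→4, 1→6, 2→2, 3→3, 4→7, 5→1, 6→0, 7→5]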